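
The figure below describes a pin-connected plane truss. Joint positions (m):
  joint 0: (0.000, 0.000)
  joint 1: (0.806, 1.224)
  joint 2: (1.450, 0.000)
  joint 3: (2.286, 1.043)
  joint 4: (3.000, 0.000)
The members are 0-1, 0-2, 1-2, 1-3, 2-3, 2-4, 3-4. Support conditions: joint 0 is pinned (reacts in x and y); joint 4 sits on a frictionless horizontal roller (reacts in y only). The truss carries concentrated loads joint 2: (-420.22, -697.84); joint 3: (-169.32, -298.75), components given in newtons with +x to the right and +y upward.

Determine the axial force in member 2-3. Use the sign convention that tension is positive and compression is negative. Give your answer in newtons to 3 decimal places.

168.358

N=5 nodes, M=7 members, R=3 reactions → 2N=10, M+R=10
member 0 (0-1): L=1.4655, (cx,cy)=(0.5500,0.8352)
member 1 (0-2): L=1.4500, (cx,cy)=(1.0000,0.0000)
member 2 (1-2): L=1.3831, (cx,cy)=(0.4656,-0.8850)
member 3 (1-3): L=1.4910, (cx,cy)=(0.9926,-0.1214)
member 4 (2-3): L=1.3367, (cx,cy)=(0.6254,0.7803)
member 5 (2-4): L=1.5500, (cx,cy)=(1.0000,0.0000)
member 6 (3-4): L=1.2640, (cx,cy)=(0.5649,-0.8252)
solve A·x = −loads:
  F[0-1] = -587.3183 N (compression)
  F[0-2] = -266.5341 N (compression)
  F[1-2] = +640.0964 N (tension)
  F[1-3] = -625.6794 N (compression)
  F[2-3] = +168.3577 N (tension)
  F[2-4] = +346.4371 N (tension)
  F[3-4] = -613.2907 N (compression)
  Rx@0 = +589.5400 N
  Ry@0 = +490.5201 N
  Ry@4 = +506.0699 N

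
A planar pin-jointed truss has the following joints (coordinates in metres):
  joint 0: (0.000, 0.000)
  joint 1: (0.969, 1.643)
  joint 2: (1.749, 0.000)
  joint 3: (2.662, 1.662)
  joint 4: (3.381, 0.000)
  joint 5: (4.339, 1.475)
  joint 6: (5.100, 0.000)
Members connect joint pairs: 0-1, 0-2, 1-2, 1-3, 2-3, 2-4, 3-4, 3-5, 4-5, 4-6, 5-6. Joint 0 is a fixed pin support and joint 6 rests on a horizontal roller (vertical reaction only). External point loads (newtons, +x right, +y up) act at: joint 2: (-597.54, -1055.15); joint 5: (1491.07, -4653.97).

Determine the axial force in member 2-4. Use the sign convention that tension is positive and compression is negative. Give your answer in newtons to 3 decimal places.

2443.447

N=7 nodes, M=11 members, R=3 reactions → 2N=14, M+R=14
member 0 (0-1): L=1.9075, (cx,cy)=(0.5080,0.8614)
member 1 (0-2): L=1.7490, (cx,cy)=(1.0000,0.0000)
member 2 (1-2): L=1.8187, (cx,cy)=(0.4289,-0.9034)
member 3 (1-3): L=1.6931, (cx,cy)=(0.9999,0.0112)
member 4 (2-3): L=1.8963, (cx,cy)=(0.4815,0.8765)
member 5 (2-4): L=1.6320, (cx,cy)=(1.0000,0.0000)
member 6 (3-4): L=1.8109, (cx,cy)=(0.3970,-0.9178)
member 7 (3-5): L=1.6874, (cx,cy)=(0.9938,-0.1108)
member 8 (4-5): L=1.7588, (cx,cy)=(0.5447,0.8386)
member 9 (4-6): L=1.7190, (cx,cy)=(1.0000,0.0000)
member 10 (5-6): L=1.6597, (cx,cy)=(0.4585,-0.8887)
solve A·x = −loads:
  F[0-1] = -1110.4609 N (compression)
  F[0-2] = +1457.6497 N (tension)
  F[1-2] = +1046.2332 N (tension)
  F[1-3] = -1012.8774 N (compression)
  F[2-3] = +125.5234 N (tension)
  F[2-4] = +2443.4475 N (tension)
  F[3-4] = +8.6414 N (tension)
  F[3-5] = -961.7325 N (compression)
  F[4-5] = -9.4570 N (compression)
  F[4-6] = +2452.0297 N (tension)
  F[5-6] = -5347.8823 N (compression)
  Rx@0 = -893.5300 N
  Ry@0 = +956.5001 N
  Ry@6 = +4752.6199 N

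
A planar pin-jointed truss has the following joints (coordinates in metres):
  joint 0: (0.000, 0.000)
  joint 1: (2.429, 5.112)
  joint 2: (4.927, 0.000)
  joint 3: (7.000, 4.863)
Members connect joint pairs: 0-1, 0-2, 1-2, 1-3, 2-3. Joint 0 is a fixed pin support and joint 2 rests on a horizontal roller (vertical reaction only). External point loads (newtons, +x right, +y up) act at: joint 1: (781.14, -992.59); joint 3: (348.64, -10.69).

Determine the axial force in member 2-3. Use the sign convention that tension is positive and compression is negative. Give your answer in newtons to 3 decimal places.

N=4 nodes, M=5 members, R=3 reactions → 2N=8, M+R=8
member 0 (0-1): L=5.6597, (cx,cy)=(0.4292,0.9032)
member 1 (0-2): L=4.9270, (cx,cy)=(1.0000,0.0000)
member 2 (1-2): L=5.6897, (cx,cy)=(0.4390,-0.8985)
member 3 (1-3): L=4.5778, (cx,cy)=(0.9985,-0.0544)
member 4 (2-3): L=5.2864, (cx,cy)=(0.3921,0.9199)
solve A·x = −loads:
  F[0-1] = +726.1045 N (tension)
  F[0-2] = +818.1562 N (tension)
  F[1-2] = -1855.6345 N (compression)
  F[1-3] = +345.6932 N (tension)
  F[2-3] = +8.8198 N (tension)
  Rx@0 = -1129.7800 N
  Ry@0 = -655.8341 N
  Ry@2 = +1659.1141 N

8.820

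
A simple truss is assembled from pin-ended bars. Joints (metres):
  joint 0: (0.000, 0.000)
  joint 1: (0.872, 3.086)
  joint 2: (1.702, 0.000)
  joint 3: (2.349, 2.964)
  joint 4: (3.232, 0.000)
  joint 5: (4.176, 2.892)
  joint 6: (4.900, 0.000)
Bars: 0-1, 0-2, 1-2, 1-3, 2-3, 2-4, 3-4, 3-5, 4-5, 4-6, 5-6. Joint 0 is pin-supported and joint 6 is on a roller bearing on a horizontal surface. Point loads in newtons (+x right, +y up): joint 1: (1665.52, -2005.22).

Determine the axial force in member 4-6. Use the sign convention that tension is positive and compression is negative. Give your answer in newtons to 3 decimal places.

351.932

N=7 nodes, M=11 members, R=3 reactions → 2N=14, M+R=14
member 0 (0-1): L=3.2068, (cx,cy)=(0.2719,0.9623)
member 1 (0-2): L=1.7020, (cx,cy)=(1.0000,0.0000)
member 2 (1-2): L=3.1957, (cx,cy)=(0.2597,-0.9657)
member 3 (1-3): L=1.4820, (cx,cy)=(0.9966,-0.0823)
member 4 (2-3): L=3.0338, (cx,cy)=(0.2133,0.9770)
member 5 (2-4): L=1.5300, (cx,cy)=(1.0000,0.0000)
member 6 (3-4): L=3.0927, (cx,cy)=(0.2855,-0.9584)
member 7 (3-5): L=1.8284, (cx,cy)=(0.9992,-0.0394)
member 8 (4-5): L=3.0422, (cx,cy)=(0.3103,0.9506)
member 9 (4-6): L=1.6680, (cx,cy)=(1.0000,0.0000)
member 10 (5-6): L=2.9812, (cx,cy)=(0.2429,-0.9701)
solve A·x = −loads:
  F[0-1] = -622.9061 N (compression)
  F[0-2] = +1834.9002 N (tension)
  F[1-2] = -1328.3036 N (compression)
  F[1-3] = -1494.9784 N (compression)
  F[2-3] = +1312.9235 N (tension)
  F[2-4] = +1209.9047 N (tension)
  F[3-4] = -1433.9231 N (compression)
  F[3-5] = -801.1293 N (compression)
  F[4-5] = +1445.5967 N (tension)
  F[4-6] = +351.9323 N (tension)
  F[5-6] = -1449.1680 N (compression)
  Rx@0 = -1665.5200 N
  Ry@0 = +599.4350 N
  Ry@6 = +1405.7850 N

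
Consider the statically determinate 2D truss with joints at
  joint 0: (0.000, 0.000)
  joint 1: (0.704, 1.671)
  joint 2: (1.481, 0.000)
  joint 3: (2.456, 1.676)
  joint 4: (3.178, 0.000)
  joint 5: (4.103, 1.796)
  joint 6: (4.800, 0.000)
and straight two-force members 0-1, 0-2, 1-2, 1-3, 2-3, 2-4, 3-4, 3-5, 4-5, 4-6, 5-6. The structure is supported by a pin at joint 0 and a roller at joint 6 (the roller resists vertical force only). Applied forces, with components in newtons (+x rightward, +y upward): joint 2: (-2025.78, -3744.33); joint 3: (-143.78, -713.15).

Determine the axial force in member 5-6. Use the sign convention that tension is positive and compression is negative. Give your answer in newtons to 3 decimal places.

N=7 nodes, M=11 members, R=3 reactions → 2N=14, M+R=14
member 0 (0-1): L=1.8132, (cx,cy)=(0.3883,0.9216)
member 1 (0-2): L=1.4810, (cx,cy)=(1.0000,0.0000)
member 2 (1-2): L=1.8428, (cx,cy)=(0.4216,-0.9068)
member 3 (1-3): L=1.7520, (cx,cy)=(1.0000,0.0029)
member 4 (2-3): L=1.9390, (cx,cy)=(0.5028,0.8644)
member 5 (2-4): L=1.6970, (cx,cy)=(1.0000,0.0000)
member 6 (3-4): L=1.8249, (cx,cy)=(0.3956,-0.9184)
member 7 (3-5): L=1.6514, (cx,cy)=(0.9974,0.0727)
member 8 (4-5): L=2.0202, (cx,cy)=(0.4579,0.8890)
member 9 (4-6): L=1.6220, (cx,cy)=(1.0000,0.0000)
member 10 (5-6): L=1.9265, (cx,cy)=(0.3618,-0.9323)
solve A·x = −loads:
  F[0-1] = -3241.8196 N (compression)
  F[0-2] = -910.9098 N (compression)
  F[1-2] = +3286.3656 N (tension)
  F[1-3] = -2644.3155 N (compression)
  F[2-3] = +884.3021 N (tension)
  F[2-4] = +2055.8582 N (tension)
  F[3-4] = -1709.9950 N (compression)
  F[3-5] = -1382.9753 N (compression)
  F[4-5] = +1766.5242 N (tension)
  F[4-6] = +570.4742 N (tension)
  F[5-6] = -1576.7890 N (compression)
  Rx@0 = +2169.5600 N
  Ry@0 = +2987.5063 N
  Ry@6 = +1469.9737 N

-1576.789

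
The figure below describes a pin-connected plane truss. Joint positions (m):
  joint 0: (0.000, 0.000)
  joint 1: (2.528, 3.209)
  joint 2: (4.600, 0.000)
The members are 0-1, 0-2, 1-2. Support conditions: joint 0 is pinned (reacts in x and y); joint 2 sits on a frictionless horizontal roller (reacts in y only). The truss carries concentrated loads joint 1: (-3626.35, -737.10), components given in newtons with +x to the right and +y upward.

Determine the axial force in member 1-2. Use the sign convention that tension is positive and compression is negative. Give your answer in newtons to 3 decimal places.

2529.101

N=3 nodes, M=3 members, R=3 reactions → 2N=6, M+R=6
member 0 (0-1): L=4.0852, (cx,cy)=(0.6188,0.7855)
member 1 (0-2): L=4.6000, (cx,cy)=(1.0000,0.0000)
member 2 (1-2): L=3.8198, (cx,cy)=(0.5424,-0.8401)
solve A·x = −loads:
  F[0-1] = -3643.1416 N (compression)
  F[0-2] = -1371.8776 N (compression)
  F[1-2] = +2529.1007 N (tension)
  Rx@0 = +3626.3500 N
  Ry@0 = +2861.7888 N
  Ry@2 = -2124.6888 N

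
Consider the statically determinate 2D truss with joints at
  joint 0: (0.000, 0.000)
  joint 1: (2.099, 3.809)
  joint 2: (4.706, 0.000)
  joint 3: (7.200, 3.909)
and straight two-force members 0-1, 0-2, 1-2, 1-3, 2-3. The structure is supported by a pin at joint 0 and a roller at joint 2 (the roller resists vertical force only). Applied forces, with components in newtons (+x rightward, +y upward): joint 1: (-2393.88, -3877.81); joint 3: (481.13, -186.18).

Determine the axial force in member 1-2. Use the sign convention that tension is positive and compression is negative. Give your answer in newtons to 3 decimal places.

-337.391

N=4 nodes, M=5 members, R=3 reactions → 2N=8, M+R=8
member 0 (0-1): L=4.3491, (cx,cy)=(0.4826,0.8758)
member 1 (0-2): L=4.7060, (cx,cy)=(1.0000,0.0000)
member 2 (1-2): L=4.6157, (cx,cy)=(0.5648,-0.8252)
member 3 (1-3): L=5.1020, (cx,cy)=(0.9998,0.0196)
member 4 (2-3): L=4.6368, (cx,cy)=(0.5379,0.8430)
solve A·x = −loads:
  F[0-1] = -4096.1245 N (compression)
  F[0-2] = +64.1771 N (tension)
  F[1-2] = -337.3912 N (compression)
  F[1-3] = +607.6309 N (tension)
  F[2-3] = -234.9734 N (compression)
  Rx@0 = +1912.7500 N
  Ry@0 = +3587.4776 N
  Ry@2 = +476.5124 N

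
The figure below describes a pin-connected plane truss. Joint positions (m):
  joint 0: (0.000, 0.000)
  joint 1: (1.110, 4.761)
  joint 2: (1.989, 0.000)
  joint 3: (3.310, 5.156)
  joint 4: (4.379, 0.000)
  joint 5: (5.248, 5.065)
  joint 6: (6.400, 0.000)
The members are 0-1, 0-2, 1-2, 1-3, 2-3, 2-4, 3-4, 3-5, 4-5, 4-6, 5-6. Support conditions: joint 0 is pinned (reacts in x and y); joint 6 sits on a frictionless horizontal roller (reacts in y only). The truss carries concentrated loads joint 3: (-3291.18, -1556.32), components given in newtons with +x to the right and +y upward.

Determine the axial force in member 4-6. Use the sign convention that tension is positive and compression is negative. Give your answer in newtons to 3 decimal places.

N=7 nodes, M=11 members, R=3 reactions → 2N=14, M+R=14
member 0 (0-1): L=4.8887, (cx,cy)=(0.2271,0.9739)
member 1 (0-2): L=1.9890, (cx,cy)=(1.0000,0.0000)
member 2 (1-2): L=4.8415, (cx,cy)=(0.1816,-0.9834)
member 3 (1-3): L=2.2352, (cx,cy)=(0.9843,0.1767)
member 4 (2-3): L=5.3225, (cx,cy)=(0.2482,0.9687)
member 5 (2-4): L=2.3900, (cx,cy)=(1.0000,0.0000)
member 6 (3-4): L=5.2657, (cx,cy)=(0.2030,-0.9792)
member 7 (3-5): L=1.9401, (cx,cy)=(0.9989,-0.0469)
member 8 (4-5): L=5.1390, (cx,cy)=(0.1691,0.9856)
member 9 (4-6): L=2.0210, (cx,cy)=(1.0000,0.0000)
member 10 (5-6): L=5.1944, (cx,cy)=(0.2218,-0.9751)
solve A·x = −loads:
  F[0-1] = -3494.1275 N (compression)
  F[0-2] = -2497.8208 N (compression)
  F[1-2] = +3209.1473 N (tension)
  F[1-3] = -1398.0042 N (compression)
  F[2-3] = -3257.7432 N (compression)
  F[2-4] = -1106.6393 N (compression)
  F[3-4] = +1850.7680 N (tension)
  F[3-5] = +731.7132 N (tension)
  F[4-5] = -1838.7064 N (compression)
  F[4-6] = -419.9848 N (compression)
  F[5-6] = +1893.7068 N (tension)
  Rx@0 = +3291.1800 N
  Ry@0 = +3402.8676 N
  Ry@6 = -1846.5476 N

-419.985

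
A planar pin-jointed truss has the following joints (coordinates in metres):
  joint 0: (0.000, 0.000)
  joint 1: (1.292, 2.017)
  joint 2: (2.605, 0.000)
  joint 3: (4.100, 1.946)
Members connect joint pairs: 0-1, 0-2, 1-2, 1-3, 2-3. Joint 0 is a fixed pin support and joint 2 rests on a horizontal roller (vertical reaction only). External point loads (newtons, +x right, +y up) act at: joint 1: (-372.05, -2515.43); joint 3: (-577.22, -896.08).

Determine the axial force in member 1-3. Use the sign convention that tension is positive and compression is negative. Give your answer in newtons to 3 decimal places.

109.103

N=4 nodes, M=5 members, R=3 reactions → 2N=8, M+R=8
member 0 (0-1): L=2.3953, (cx,cy)=(0.5394,0.8421)
member 1 (0-2): L=2.6050, (cx,cy)=(1.0000,0.0000)
member 2 (1-2): L=2.4067, (cx,cy)=(0.5456,-0.8381)
member 3 (1-3): L=2.8089, (cx,cy)=(0.9997,-0.0253)
member 4 (2-3): L=2.4540, (cx,cy)=(0.6092,0.7930)
solve A·x = −loads:
  F[0-1] = -1749.1239 N (compression)
  F[0-2] = -5.8181 N (compression)
  F[1-2] = -1247.2922 N (compression)
  F[1-3] = +109.1030 N (tension)
  F[2-3] = -1126.5061 N (compression)
  Rx@0 = +949.2700 N
  Ry@0 = +1472.8656 N
  Ry@2 = +1938.6444 N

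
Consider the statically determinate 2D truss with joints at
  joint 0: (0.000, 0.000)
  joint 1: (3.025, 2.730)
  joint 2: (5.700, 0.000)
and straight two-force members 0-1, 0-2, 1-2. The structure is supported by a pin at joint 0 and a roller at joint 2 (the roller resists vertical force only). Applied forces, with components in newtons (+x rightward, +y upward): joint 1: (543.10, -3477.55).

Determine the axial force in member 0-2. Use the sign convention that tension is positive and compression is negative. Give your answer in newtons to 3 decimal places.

N=3 nodes, M=3 members, R=3 reactions → 2N=6, M+R=6
member 0 (0-1): L=4.0747, (cx,cy)=(0.7424,0.6700)
member 1 (0-2): L=5.7000, (cx,cy)=(1.0000,0.0000)
member 2 (1-2): L=3.8221, (cx,cy)=(0.6999,-0.7143)
solve A·x = −loads:
  F[0-1] = -2047.6577 N (compression)
  F[0-2] = +2063.2365 N (tension)
  F[1-2] = -2948.0063 N (compression)
  Rx@0 = -543.1000 N
  Ry@0 = +1371.8918 N
  Ry@2 = +2105.6582 N

2063.237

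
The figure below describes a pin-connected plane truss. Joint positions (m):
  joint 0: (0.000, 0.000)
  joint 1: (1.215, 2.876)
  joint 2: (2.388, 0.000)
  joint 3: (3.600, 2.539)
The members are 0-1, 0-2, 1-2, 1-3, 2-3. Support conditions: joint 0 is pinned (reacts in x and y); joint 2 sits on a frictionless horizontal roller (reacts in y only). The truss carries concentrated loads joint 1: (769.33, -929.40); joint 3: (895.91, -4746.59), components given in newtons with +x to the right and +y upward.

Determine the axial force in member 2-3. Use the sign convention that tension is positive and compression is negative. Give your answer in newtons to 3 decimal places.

-4795.897

N=4 nodes, M=5 members, R=3 reactions → 2N=8, M+R=8
member 0 (0-1): L=3.1221, (cx,cy)=(0.3892,0.9212)
member 1 (0-2): L=2.3880, (cx,cy)=(1.0000,0.0000)
member 2 (1-2): L=3.1060, (cx,cy)=(0.3777,-0.9259)
member 3 (1-3): L=2.4087, (cx,cy)=(0.9902,-0.1399)
member 4 (2-3): L=2.8134, (cx,cy)=(0.4308,0.9025)
solve A·x = −loads:
  F[0-1] = +4159.5492 N (tension)
  F[0-2] = +46.5128 N (tension)
  F[1-2] = -5593.8156 N (compression)
  F[1-3] = +2991.3508 N (tension)
  F[2-3] = -4795.8965 N (compression)
  Rx@0 = -1665.2400 N
  Ry@0 = -3831.6539 N
  Ry@2 = +9507.6439 N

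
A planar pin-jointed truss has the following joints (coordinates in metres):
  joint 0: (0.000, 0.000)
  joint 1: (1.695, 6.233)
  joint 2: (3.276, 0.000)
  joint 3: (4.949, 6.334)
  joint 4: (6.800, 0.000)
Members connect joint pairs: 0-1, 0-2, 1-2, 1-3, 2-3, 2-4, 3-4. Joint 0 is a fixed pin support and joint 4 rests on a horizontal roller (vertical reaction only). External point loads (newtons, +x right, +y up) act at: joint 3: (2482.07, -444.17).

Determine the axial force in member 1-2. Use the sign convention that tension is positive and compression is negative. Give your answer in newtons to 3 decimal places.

-2223.868

N=5 nodes, M=7 members, R=3 reactions → 2N=10, M+R=10
member 0 (0-1): L=6.4594, (cx,cy)=(0.2624,0.9650)
member 1 (0-2): L=3.2760, (cx,cy)=(1.0000,0.0000)
member 2 (1-2): L=6.4304, (cx,cy)=(0.2459,-0.9693)
member 3 (1-3): L=3.2556, (cx,cy)=(0.9995,0.0310)
member 4 (2-3): L=6.5512, (cx,cy)=(0.2554,0.9668)
member 5 (2-4): L=3.5240, (cx,cy)=(1.0000,0.0000)
member 6 (3-4): L=6.5989, (cx,cy)=(0.2805,-0.9599)
solve A·x = −loads:
  F[0-1] = +2270.6408 N (tension)
  F[0-2] = +1886.2313 N (tension)
  F[1-2] = -2223.8675 N (compression)
  F[1-3] = +1143.1579 N (tension)
  F[2-3] = +2229.5294 N (tension)
  F[2-4] = +770.1024 N (tension)
  F[3-4] = -2745.4590 N (compression)
  Rx@0 = -2482.0700 N
  Ry@0 = -2191.0695 N
  Ry@4 = +2635.2395 N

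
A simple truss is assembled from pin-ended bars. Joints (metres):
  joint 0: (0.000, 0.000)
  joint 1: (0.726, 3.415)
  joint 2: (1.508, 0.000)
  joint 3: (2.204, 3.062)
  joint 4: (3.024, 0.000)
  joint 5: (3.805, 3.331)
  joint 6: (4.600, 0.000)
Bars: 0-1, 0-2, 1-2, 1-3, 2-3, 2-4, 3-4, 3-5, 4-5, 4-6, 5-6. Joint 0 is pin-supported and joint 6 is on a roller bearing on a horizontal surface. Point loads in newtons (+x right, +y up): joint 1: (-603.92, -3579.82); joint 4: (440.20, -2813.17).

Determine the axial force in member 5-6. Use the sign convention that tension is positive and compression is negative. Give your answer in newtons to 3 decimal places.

N=7 nodes, M=11 members, R=3 reactions → 2N=14, M+R=14
member 0 (0-1): L=3.4913, (cx,cy)=(0.2079,0.9781)
member 1 (0-2): L=1.5080, (cx,cy)=(1.0000,0.0000)
member 2 (1-2): L=3.5034, (cx,cy)=(0.2232,-0.9748)
member 3 (1-3): L=1.5196, (cx,cy)=(0.9726,-0.2323)
member 4 (2-3): L=3.1401, (cx,cy)=(0.2216,0.9751)
member 5 (2-4): L=1.5160, (cx,cy)=(1.0000,0.0000)
member 6 (3-4): L=3.1699, (cx,cy)=(0.2587,-0.9660)
member 7 (3-5): L=1.6234, (cx,cy)=(0.9862,0.1657)
member 8 (4-5): L=3.4213, (cx,cy)=(0.2283,0.9736)
member 9 (4-6): L=1.5760, (cx,cy)=(1.0000,0.0000)
member 10 (5-6): L=3.4246, (cx,cy)=(0.2321,-0.9727)
solve A·x = −loads:
  F[0-1] = -4525.9263 N (compression)
  F[0-2] = +777.4210 N (tension)
  F[1-2] = +1006.7875 N (tension)
  F[1-3] = -577.7536 N (compression)
  F[2-3] = -1006.4192 N (compression)
  F[2-4] = +1225.2198 N (tension)
  F[3-4] = +708.5942 N (tension)
  F[3-5] = -981.8945 N (compression)
  F[4-5] = +2186.4229 N (tension)
  F[4-6] = +469.2189 N (tension)
  F[5-6] = -2021.2156 N (compression)
  Rx@0 = +163.7200 N
  Ry@0 = +4426.9925 N
  Ry@6 = +1965.9975 N

-2021.216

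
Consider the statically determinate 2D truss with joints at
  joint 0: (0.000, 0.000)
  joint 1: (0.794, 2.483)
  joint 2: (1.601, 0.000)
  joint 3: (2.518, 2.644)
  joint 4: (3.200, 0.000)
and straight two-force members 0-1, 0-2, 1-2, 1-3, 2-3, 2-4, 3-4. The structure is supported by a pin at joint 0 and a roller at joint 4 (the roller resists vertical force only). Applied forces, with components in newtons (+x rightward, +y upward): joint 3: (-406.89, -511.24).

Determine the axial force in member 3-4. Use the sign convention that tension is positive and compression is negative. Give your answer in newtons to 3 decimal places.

N=5 nodes, M=7 members, R=3 reactions → 2N=10, M+R=10
member 0 (0-1): L=2.6069, (cx,cy)=(0.3046,0.9525)
member 1 (0-2): L=1.6010, (cx,cy)=(1.0000,0.0000)
member 2 (1-2): L=2.6109, (cx,cy)=(0.3091,-0.9510)
member 3 (1-3): L=1.7315, (cx,cy)=(0.9957,0.0930)
member 4 (2-3): L=2.7985, (cx,cy)=(0.3277,0.9448)
member 5 (2-4): L=1.5990, (cx,cy)=(1.0000,0.0000)
member 6 (3-4): L=2.7305, (cx,cy)=(0.2498,-0.9683)
solve A·x = −loads:
  F[0-1] = -467.3566 N (compression)
  F[0-2] = -264.5421 N (compression)
  F[1-2] = +440.7172 N (tension)
  F[1-3] = -279.7834 N (compression)
  F[2-3] = -443.6283 N (compression)
  F[2-4] = +17.0472 N (tension)
  F[3-4] = -68.2523 N (compression)
  Rx@0 = +406.8900 N
  Ry@0 = +445.1509 N
  Ry@4 = +66.0891 N

-68.252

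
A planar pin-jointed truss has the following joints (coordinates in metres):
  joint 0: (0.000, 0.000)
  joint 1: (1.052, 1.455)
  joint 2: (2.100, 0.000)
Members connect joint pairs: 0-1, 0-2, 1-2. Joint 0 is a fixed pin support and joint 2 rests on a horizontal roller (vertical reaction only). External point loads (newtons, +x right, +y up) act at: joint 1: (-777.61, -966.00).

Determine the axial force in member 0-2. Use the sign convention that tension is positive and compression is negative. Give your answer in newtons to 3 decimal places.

-39.509

N=3 nodes, M=3 members, R=3 reactions → 2N=6, M+R=6
member 0 (0-1): L=1.7955, (cx,cy)=(0.5859,0.8104)
member 1 (0-2): L=2.1000, (cx,cy)=(1.0000,0.0000)
member 2 (1-2): L=1.7931, (cx,cy)=(0.5845,-0.8114)
solve A·x = −loads:
  F[0-1] = -1259.7354 N (compression)
  F[0-2] = -39.5090 N (compression)
  F[1-2] = +67.6001 N (tension)
  Rx@0 = +777.6100 N
  Ry@0 = +1020.8526 N
  Ry@2 = -54.8526 N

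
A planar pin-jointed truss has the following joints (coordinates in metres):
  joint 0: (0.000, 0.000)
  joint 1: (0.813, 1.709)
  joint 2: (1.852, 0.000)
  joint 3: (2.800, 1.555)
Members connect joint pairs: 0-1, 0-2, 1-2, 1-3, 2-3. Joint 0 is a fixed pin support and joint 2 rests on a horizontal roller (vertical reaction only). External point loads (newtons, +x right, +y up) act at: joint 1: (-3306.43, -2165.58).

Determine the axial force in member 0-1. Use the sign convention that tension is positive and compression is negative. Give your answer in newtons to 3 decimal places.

-4724.170

N=4 nodes, M=5 members, R=3 reactions → 2N=8, M+R=8
member 0 (0-1): L=1.8925, (cx,cy)=(0.4296,0.9030)
member 1 (0-2): L=1.8520, (cx,cy)=(1.0000,0.0000)
member 2 (1-2): L=2.0001, (cx,cy)=(0.5195,-0.8545)
member 3 (1-3): L=1.9930, (cx,cy)=(0.9970,-0.0773)
member 4 (2-3): L=1.8212, (cx,cy)=(0.5205,0.8538)
solve A·x = −loads:
  F[0-1] = -4724.1704 N (compression)
  F[0-2] = -1276.9979 N (compression)
  F[1-2] = +2458.1908 N (tension)
  F[1-3] = -0.0000 N (tension)
  F[2-3] = +0.0000 N (tension)
  Rx@0 = +3306.4300 N
  Ry@0 = +4266.0510 N
  Ry@2 = -2100.4710 N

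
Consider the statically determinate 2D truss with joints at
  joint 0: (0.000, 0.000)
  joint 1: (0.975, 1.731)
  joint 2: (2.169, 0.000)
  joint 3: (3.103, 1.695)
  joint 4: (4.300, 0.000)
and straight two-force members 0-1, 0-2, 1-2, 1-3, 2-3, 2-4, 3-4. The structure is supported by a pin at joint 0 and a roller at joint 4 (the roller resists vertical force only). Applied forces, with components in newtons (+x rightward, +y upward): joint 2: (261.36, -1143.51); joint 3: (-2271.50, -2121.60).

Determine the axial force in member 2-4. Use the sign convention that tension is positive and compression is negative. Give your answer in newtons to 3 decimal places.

856.204

N=5 nodes, M=7 members, R=3 reactions → 2N=10, M+R=10
member 0 (0-1): L=1.9867, (cx,cy)=(0.4908,0.8713)
member 1 (0-2): L=2.1690, (cx,cy)=(1.0000,0.0000)
member 2 (1-2): L=2.1029, (cx,cy)=(0.5678,-0.8232)
member 3 (1-3): L=2.1283, (cx,cy)=(0.9999,-0.0169)
member 4 (2-3): L=1.9353, (cx,cy)=(0.4826,0.8758)
member 5 (2-4): L=2.1310, (cx,cy)=(1.0000,0.0000)
member 6 (3-4): L=2.0751, (cx,cy)=(0.5769,-0.8168)
solve A·x = −loads:
  F[0-1] = -2355.9123 N (compression)
  F[0-2] = -853.9454 N (compression)
  F[1-2] = +2547.1346 N (tension)
  F[1-3] = -2602.8291 N (compression)
  F[2-3] = -1088.3419 N (compression)
  F[2-4] = +856.2045 N (tension)
  F[3-4] = -1484.2669 N (compression)
  Rx@0 = +2010.1400 N
  Ry@0 = +2052.6901 N
  Ry@4 = +1212.4199 N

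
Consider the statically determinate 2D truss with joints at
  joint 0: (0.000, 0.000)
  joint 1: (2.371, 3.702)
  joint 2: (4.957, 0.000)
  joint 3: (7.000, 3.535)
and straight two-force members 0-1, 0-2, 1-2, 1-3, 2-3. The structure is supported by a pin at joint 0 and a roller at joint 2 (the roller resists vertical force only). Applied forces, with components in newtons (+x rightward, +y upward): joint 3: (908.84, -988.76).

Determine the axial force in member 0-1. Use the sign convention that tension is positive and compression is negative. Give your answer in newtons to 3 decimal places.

N=4 nodes, M=5 members, R=3 reactions → 2N=8, M+R=8
member 0 (0-1): L=4.3962, (cx,cy)=(0.5393,0.8421)
member 1 (0-2): L=4.9570, (cx,cy)=(1.0000,0.0000)
member 2 (1-2): L=4.5158, (cx,cy)=(0.5727,-0.8198)
member 3 (1-3): L=4.6320, (cx,cy)=(0.9993,-0.0361)
member 4 (2-3): L=4.0829, (cx,cy)=(0.5004,0.8658)
solve A·x = −loads:
  F[0-1] = +1253.5846 N (tension)
  F[0-2] = +232.7427 N (tension)
  F[1-2] = -1351.4978 N (compression)
  F[1-3] = +1450.9887 N (tension)
  F[2-3] = -1081.5895 N (compression)
  Rx@0 = -908.8400 N
  Ry@0 = -1055.6357 N
  Ry@2 = +2044.3957 N

1253.585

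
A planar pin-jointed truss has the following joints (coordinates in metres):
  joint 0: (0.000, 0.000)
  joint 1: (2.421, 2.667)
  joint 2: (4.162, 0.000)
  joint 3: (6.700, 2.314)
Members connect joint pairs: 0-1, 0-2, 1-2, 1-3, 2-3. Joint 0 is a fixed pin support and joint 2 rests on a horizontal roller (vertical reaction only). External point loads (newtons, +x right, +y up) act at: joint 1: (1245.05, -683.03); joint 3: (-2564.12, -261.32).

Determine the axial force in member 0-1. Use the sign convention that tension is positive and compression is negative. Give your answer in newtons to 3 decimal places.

-1018.523

N=4 nodes, M=5 members, R=3 reactions → 2N=8, M+R=8
member 0 (0-1): L=3.6020, (cx,cy)=(0.6721,0.7404)
member 1 (0-2): L=4.1620, (cx,cy)=(1.0000,0.0000)
member 2 (1-2): L=3.1850, (cx,cy)=(0.5466,-0.8374)
member 3 (1-3): L=4.2935, (cx,cy)=(0.9966,-0.0822)
member 4 (2-3): L=3.4345, (cx,cy)=(0.7390,0.6737)
solve A·x = −loads:
  F[0-1] = -1018.5229 N (compression)
  F[0-2] = -634.4864 N (compression)
  F[1-2] = +290.6827 N (tension)
  F[1-3] = -2095.6247 N (compression)
  F[2-3] = -643.5899 N (compression)
  Rx@0 = +1319.0700 N
  Ry@0 = +754.1447 N
  Ry@2 = +190.2053 N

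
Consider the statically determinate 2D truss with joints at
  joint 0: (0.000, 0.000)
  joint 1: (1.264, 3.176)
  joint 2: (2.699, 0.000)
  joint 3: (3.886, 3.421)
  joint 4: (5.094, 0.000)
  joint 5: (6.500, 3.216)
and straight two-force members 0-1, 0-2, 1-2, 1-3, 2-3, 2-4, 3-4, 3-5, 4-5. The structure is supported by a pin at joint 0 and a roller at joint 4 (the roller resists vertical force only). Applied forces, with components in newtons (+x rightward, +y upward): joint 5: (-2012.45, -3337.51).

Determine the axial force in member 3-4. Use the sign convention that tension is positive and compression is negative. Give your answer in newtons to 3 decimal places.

N=6 nodes, M=9 members, R=3 reactions → 2N=12, M+R=12
member 0 (0-1): L=3.4183, (cx,cy)=(0.3698,0.9291)
member 1 (0-2): L=2.6990, (cx,cy)=(1.0000,0.0000)
member 2 (1-2): L=3.4851, (cx,cy)=(0.4117,-0.9113)
member 3 (1-3): L=2.6334, (cx,cy)=(0.9957,0.0930)
member 4 (2-3): L=3.6211, (cx,cy)=(0.3278,0.9447)
member 5 (2-4): L=2.3950, (cx,cy)=(1.0000,0.0000)
member 6 (3-4): L=3.6280, (cx,cy)=(0.3330,-0.9429)
member 7 (3-5): L=2.6220, (cx,cy)=(0.9969,-0.0782)
member 8 (4-5): L=3.5099, (cx,cy)=(0.4006,0.9163)
solve A·x = −loads:
  F[0-1] = -375.9818 N (compression)
  F[0-2] = -1873.4209 N (compression)
  F[1-2] = +354.1291 N (tension)
  F[1-3] = -286.0819 N (compression)
  F[2-3] = -341.5912 N (compression)
  F[2-4] = -1615.6343 N (compression)
  F[3-4] = +414.9664 N (tension)
  F[3-5] = -536.6273 N (compression)
  F[4-5] = -3688.3182 N (compression)
  Rx@0 = +2012.4500 N
  Ry@0 = +349.3326 N
  Ry@4 = +2988.1774 N

414.966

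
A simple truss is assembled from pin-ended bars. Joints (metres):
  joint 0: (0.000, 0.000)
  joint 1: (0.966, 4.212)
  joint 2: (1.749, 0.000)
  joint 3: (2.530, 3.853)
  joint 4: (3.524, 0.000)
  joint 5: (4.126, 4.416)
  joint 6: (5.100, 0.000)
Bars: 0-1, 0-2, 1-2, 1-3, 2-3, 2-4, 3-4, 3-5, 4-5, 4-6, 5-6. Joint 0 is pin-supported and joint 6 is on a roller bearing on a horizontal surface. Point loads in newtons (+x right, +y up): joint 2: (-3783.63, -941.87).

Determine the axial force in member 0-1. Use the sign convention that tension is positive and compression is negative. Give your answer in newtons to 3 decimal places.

-634.931

N=7 nodes, M=11 members, R=3 reactions → 2N=14, M+R=14
member 0 (0-1): L=4.3214, (cx,cy)=(0.2235,0.9747)
member 1 (0-2): L=1.7490, (cx,cy)=(1.0000,0.0000)
member 2 (1-2): L=4.2842, (cx,cy)=(0.1828,-0.9832)
member 3 (1-3): L=1.6047, (cx,cy)=(0.9747,-0.2237)
member 4 (2-3): L=3.9314, (cx,cy)=(0.1987,0.9801)
member 5 (2-4): L=1.7750, (cx,cy)=(1.0000,0.0000)
member 6 (3-4): L=3.9792, (cx,cy)=(0.2498,-0.9683)
member 7 (3-5): L=1.6924, (cx,cy)=(0.9430,0.3327)
member 8 (4-5): L=4.4568, (cx,cy)=(0.1351,0.9908)
member 9 (4-6): L=1.5760, (cx,cy)=(1.0000,0.0000)
member 10 (5-6): L=4.5221, (cx,cy)=(0.2154,-0.9765)
solve A·x = −loads:
  F[0-1] = -634.9312 N (compression)
  F[0-2] = -3641.6968 N (compression)
  F[1-2] = +692.1380 N (tension)
  F[1-3] = -275.4135 N (compression)
  F[2-3] = +266.7059 N (tension)
  F[2-4] = +215.4491 N (tension)
  F[3-4] = -377.6988 N (compression)
  F[3-5] = -128.4130 N (compression)
  F[4-5] = +369.1072 N (tension)
  F[4-6] = +71.2427 N (tension)
  F[5-6] = -330.7694 N (compression)
  Rx@0 = +3783.6300 N
  Ry@0 = +618.8640 N
  Ry@6 = +323.0060 N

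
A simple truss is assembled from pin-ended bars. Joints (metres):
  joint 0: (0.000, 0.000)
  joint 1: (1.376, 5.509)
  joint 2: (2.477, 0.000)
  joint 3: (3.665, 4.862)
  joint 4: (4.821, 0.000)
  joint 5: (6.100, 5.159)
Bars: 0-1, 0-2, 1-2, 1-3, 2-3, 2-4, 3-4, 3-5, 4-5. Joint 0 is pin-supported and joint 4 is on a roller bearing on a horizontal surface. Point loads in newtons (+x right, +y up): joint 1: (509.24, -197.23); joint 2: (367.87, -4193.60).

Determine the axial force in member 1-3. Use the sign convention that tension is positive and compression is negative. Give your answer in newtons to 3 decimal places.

-1308.811

N=6 nodes, M=9 members, R=3 reactions → 2N=12, M+R=12
member 0 (0-1): L=5.6782, (cx,cy)=(0.2423,0.9702)
member 1 (0-2): L=2.4770, (cx,cy)=(1.0000,0.0000)
member 2 (1-2): L=5.6179, (cx,cy)=(0.1960,-0.9806)
member 3 (1-3): L=2.3787, (cx,cy)=(0.9623,-0.2720)
member 4 (2-3): L=5.0050, (cx,cy)=(0.2374,0.9714)
member 5 (2-4): L=2.3440, (cx,cy)=(1.0000,0.0000)
member 6 (3-4): L=4.9975, (cx,cy)=(0.2313,-0.9729)
member 7 (3-5): L=2.4530, (cx,cy)=(0.9926,0.1211)
member 8 (4-5): L=5.3152, (cx,cy)=(0.2406,0.9706)
solve A·x = −loads:
  F[0-1] = -1647.0703 N (compression)
  F[0-2] = +1276.2420 N (tension)
  F[1-2] = +1791.4842 N (tension)
  F[1-3] = -1308.8111 N (compression)
  F[2-3] = +2508.5465 N (tension)
  F[2-4] = +664.0347 N (tension)
  F[3-4] = -2870.7079 N (compression)
  F[3-5] = -0.0000 N (compression)
  F[4-5] = +0.0000 N (tension)
  Rx@0 = -877.1100 N
  Ry@0 = +1597.9781 N
  Ry@4 = +2792.8519 N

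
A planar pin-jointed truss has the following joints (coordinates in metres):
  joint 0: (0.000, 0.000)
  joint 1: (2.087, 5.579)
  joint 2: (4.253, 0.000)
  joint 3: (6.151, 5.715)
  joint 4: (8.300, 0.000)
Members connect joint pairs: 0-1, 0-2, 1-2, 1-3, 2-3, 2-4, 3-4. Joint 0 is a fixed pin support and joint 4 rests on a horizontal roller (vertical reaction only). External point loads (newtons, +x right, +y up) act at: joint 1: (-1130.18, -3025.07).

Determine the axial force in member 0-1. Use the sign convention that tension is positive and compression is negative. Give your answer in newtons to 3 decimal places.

-3228.766

N=5 nodes, M=7 members, R=3 reactions → 2N=10, M+R=10
member 0 (0-1): L=5.9566, (cx,cy)=(0.3504,0.9366)
member 1 (0-2): L=4.2530, (cx,cy)=(1.0000,0.0000)
member 2 (1-2): L=5.9847, (cx,cy)=(0.3619,-0.9322)
member 3 (1-3): L=4.0663, (cx,cy)=(0.9994,0.0334)
member 4 (2-3): L=6.0219, (cx,cy)=(0.3152,0.9490)
member 5 (2-4): L=4.0470, (cx,cy)=(1.0000,0.0000)
member 6 (3-4): L=6.1057, (cx,cy)=(0.3520,-0.9360)
solve A·x = −loads:
  F[0-1] = -3228.7664 N (compression)
  F[0-2] = +1.0797 N (tension)
  F[1-2] = -1.0649 N (compression)
  F[1-3] = -0.6946 N (compression)
  F[2-3] = +1.0461 N (tension)
  F[2-4] = +0.3646 N (tension)
  F[3-4] = -1.0358 N (compression)
  Rx@0 = +1130.1800 N
  Ry@0 = +3024.1005 N
  Ry@4 = +0.9695 N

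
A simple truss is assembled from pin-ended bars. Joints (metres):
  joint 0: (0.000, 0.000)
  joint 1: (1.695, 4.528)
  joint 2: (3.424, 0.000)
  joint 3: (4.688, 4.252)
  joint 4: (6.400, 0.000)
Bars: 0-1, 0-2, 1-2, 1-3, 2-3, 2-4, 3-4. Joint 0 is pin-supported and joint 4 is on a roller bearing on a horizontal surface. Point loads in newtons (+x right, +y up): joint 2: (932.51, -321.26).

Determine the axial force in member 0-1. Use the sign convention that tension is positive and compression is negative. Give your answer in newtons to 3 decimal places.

-159.509

N=5 nodes, M=7 members, R=3 reactions → 2N=10, M+R=10
member 0 (0-1): L=4.8349, (cx,cy)=(0.3506,0.9365)
member 1 (0-2): L=3.4240, (cx,cy)=(1.0000,0.0000)
member 2 (1-2): L=4.8469, (cx,cy)=(0.3567,-0.9342)
member 3 (1-3): L=3.0057, (cx,cy)=(0.9958,-0.0918)
member 4 (2-3): L=4.4359, (cx,cy)=(0.2849,0.9585)
member 5 (2-4): L=2.9760, (cx,cy)=(1.0000,0.0000)
member 6 (3-4): L=4.5837, (cx,cy)=(0.3735,-0.9276)
solve A·x = −loads:
  F[0-1] = -159.5095 N (compression)
  F[0-2] = +988.4307 N (tension)
  F[1-2] = +171.4637 N (tension)
  F[1-3] = -117.5828 N (compression)
  F[2-3] = +168.0436 N (tension)
  F[2-4] = +69.2024 N (tension)
  F[3-4] = -185.2827 N (compression)
  Rx@0 = -932.5100 N
  Ry@0 = +149.3859 N
  Ry@4 = +171.8741 N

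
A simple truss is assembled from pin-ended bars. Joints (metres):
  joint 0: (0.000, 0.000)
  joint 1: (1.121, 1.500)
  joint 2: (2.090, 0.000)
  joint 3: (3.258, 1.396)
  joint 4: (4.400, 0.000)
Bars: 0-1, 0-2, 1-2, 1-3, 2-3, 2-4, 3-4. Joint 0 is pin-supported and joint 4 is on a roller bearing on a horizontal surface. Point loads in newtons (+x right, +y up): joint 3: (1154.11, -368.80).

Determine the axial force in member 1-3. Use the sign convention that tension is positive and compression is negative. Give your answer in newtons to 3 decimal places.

N=5 nodes, M=7 members, R=3 reactions → 2N=10, M+R=10
member 0 (0-1): L=1.8726, (cx,cy)=(0.5986,0.8010)
member 1 (0-2): L=2.0900, (cx,cy)=(1.0000,0.0000)
member 2 (1-2): L=1.7858, (cx,cy)=(0.5426,-0.8400)
member 3 (1-3): L=2.1395, (cx,cy)=(0.9988,-0.0486)
member 4 (2-3): L=1.8202, (cx,cy)=(0.6417,0.7670)
member 5 (2-4): L=2.3100, (cx,cy)=(1.0000,0.0000)
member 6 (3-4): L=1.8036, (cx,cy)=(0.6332,-0.7740)
solve A·x = −loads:
  F[0-1] = +337.6269 N (tension)
  F[0-2] = +951.9957 N (tension)
  F[1-2] = -344.5114 N (compression)
  F[1-3] = +389.5149 N (tension)
  F[2-3] = +377.3098 N (tension)
  F[2-4] = +522.9372 N (tension)
  F[3-4] = -825.8937 N (compression)
  Rx@0 = -1154.1100 N
  Ry@0 = -270.4473 N
  Ry@4 = +639.2473 N

389.515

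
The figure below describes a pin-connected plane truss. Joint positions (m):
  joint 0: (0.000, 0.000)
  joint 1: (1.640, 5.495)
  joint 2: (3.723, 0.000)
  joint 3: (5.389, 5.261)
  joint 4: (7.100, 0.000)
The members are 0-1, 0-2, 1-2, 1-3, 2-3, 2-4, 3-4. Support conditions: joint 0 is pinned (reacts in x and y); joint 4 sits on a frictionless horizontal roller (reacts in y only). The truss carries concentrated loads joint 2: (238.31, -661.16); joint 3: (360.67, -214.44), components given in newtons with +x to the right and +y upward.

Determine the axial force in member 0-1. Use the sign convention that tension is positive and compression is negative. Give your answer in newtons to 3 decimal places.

-103.206

N=5 nodes, M=7 members, R=3 reactions → 2N=10, M+R=10
member 0 (0-1): L=5.7345, (cx,cy)=(0.2860,0.9582)
member 1 (0-2): L=3.7230, (cx,cy)=(1.0000,0.0000)
member 2 (1-2): L=5.8766, (cx,cy)=(0.3545,-0.9351)
member 3 (1-3): L=3.7563, (cx,cy)=(0.9981,-0.0623)
member 4 (2-3): L=5.5185, (cx,cy)=(0.3019,0.9533)
member 5 (2-4): L=3.3770, (cx,cy)=(1.0000,0.0000)
member 6 (3-4): L=5.5322, (cx,cy)=(0.3093,-0.9510)
solve A·x = −loads:
  F[0-1] = -103.2063 N (compression)
  F[0-2] = +628.4957 N (tension)
  F[1-2] = +110.3437 N (tension)
  F[1-3] = -68.7616 N (compression)
  F[2-3] = +585.2896 N (tension)
  F[2-4] = +252.6024 N (tension)
  F[3-4] = -816.7482 N (compression)
  Rx@0 = -598.9800 N
  Ry@0 = +98.8957 N
  Ry@4 = +776.7043 N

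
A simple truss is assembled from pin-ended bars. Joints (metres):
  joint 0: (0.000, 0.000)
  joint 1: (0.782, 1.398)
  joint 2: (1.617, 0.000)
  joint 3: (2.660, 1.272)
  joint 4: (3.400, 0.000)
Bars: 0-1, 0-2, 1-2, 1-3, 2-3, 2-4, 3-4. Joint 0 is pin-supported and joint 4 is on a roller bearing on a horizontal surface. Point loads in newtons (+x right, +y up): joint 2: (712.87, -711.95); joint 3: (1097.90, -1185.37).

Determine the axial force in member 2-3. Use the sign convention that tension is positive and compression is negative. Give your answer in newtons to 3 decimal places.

N=5 nodes, M=7 members, R=3 reactions → 2N=10, M+R=10
member 0 (0-1): L=1.6019, (cx,cy)=(0.4882,0.8727)
member 1 (0-2): L=1.6170, (cx,cy)=(1.0000,0.0000)
member 2 (1-2): L=1.6284, (cx,cy)=(0.5128,-0.8585)
member 3 (1-3): L=1.8822, (cx,cy)=(0.9978,-0.0669)
member 4 (2-3): L=1.6449, (cx,cy)=(0.6341,0.7733)
member 5 (2-4): L=1.7830, (cx,cy)=(1.0000,0.0000)
member 6 (3-4): L=1.4716, (cx,cy)=(0.5029,-0.8644)
solve A·x = −loads:
  F[0-1] = -252.7711 N (compression)
  F[0-2] = +1934.1691 N (tension)
  F[1-2] = +277.7308 N (tension)
  F[1-3] = -266.4111 N (compression)
  F[2-3] = +612.3429 N (tension)
  F[2-4] = +975.4483 N (tension)
  F[3-4] = -1939.8138 N (compression)
  Rx@0 = -1810.7700 N
  Ry@0 = +220.6035 N
  Ry@4 = +1676.7165 N

612.343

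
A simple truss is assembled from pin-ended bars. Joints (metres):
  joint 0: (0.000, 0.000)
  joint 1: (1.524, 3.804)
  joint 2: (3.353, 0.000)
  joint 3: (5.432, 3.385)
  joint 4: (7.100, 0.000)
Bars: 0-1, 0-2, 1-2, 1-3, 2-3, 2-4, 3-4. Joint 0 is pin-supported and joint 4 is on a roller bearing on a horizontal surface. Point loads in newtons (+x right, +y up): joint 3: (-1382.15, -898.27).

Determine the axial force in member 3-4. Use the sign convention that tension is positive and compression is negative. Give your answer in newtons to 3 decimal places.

-31.533

N=5 nodes, M=7 members, R=3 reactions → 2N=10, M+R=10
member 0 (0-1): L=4.0979, (cx,cy)=(0.3719,0.9283)
member 1 (0-2): L=3.3530, (cx,cy)=(1.0000,0.0000)
member 2 (1-2): L=4.2209, (cx,cy)=(0.4333,-0.9012)
member 3 (1-3): L=3.9304, (cx,cy)=(0.9943,-0.1066)
member 4 (2-3): L=3.9725, (cx,cy)=(0.5234,0.8521)
member 5 (2-4): L=3.7470, (cx,cy)=(1.0000,0.0000)
member 6 (3-4): L=3.7737, (cx,cy)=(0.4420,-0.8970)
solve A·x = −loads:
  F[0-1] = -937.2063 N (compression)
  F[0-2] = -1033.6072 N (compression)
  F[1-2] = +1061.5074 N (tension)
  F[1-3] = -813.1533 N (compression)
  F[2-3] = -1122.7003 N (compression)
  F[2-4] = +13.9379 N (tension)
  F[3-4] = -31.5328 N (compression)
  Rx@0 = +1382.1500 N
  Ry@0 = +869.9848 N
  Ry@4 = +28.2852 N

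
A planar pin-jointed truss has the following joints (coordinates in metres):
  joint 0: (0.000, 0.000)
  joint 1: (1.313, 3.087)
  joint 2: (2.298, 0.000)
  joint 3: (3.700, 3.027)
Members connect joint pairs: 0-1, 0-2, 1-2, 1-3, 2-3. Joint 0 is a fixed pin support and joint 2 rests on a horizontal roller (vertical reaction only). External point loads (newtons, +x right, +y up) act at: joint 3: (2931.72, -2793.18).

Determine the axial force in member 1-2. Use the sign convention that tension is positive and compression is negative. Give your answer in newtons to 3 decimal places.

-5952.537

N=4 nodes, M=5 members, R=3 reactions → 2N=8, M+R=8
member 0 (0-1): L=3.3546, (cx,cy)=(0.3914,0.9202)
member 1 (0-2): L=2.2980, (cx,cy)=(1.0000,0.0000)
member 2 (1-2): L=3.2403, (cx,cy)=(0.3040,-0.9527)
member 3 (1-3): L=2.3878, (cx,cy)=(0.9997,-0.0251)
member 4 (2-3): L=3.3359, (cx,cy)=(0.4203,0.9074)
solve A·x = −loads:
  F[0-1] = +6048.3996 N (tension)
  F[0-2] = +564.3798 N (tension)
  F[1-2] = -5952.5369 N (compression)
  F[1-3] = +4178.1151 N (tension)
  F[2-3] = -2962.5305 N (compression)
  Rx@0 = -2931.7200 N
  Ry@0 = -5565.8637 N
  Ry@2 = +8359.0437 N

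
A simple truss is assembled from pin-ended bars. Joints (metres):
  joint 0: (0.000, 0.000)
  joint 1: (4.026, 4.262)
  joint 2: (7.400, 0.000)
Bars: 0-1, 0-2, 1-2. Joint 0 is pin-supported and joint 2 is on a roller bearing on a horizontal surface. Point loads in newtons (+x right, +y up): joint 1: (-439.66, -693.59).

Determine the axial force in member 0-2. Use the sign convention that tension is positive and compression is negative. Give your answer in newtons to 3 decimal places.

98.267

N=3 nodes, M=3 members, R=3 reactions → 2N=6, M+R=6
member 0 (0-1): L=5.8629, (cx,cy)=(0.6867,0.7269)
member 1 (0-2): L=7.4000, (cx,cy)=(1.0000,0.0000)
member 2 (1-2): L=5.4359, (cx,cy)=(0.6207,-0.7841)
solve A·x = −loads:
  F[0-1] = -783.3583 N (compression)
  F[0-2] = +98.2672 N (tension)
  F[1-2] = -158.3184 N (compression)
  Rx@0 = +439.6600 N
  Ry@0 = +569.4599 N
  Ry@2 = +124.1301 N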